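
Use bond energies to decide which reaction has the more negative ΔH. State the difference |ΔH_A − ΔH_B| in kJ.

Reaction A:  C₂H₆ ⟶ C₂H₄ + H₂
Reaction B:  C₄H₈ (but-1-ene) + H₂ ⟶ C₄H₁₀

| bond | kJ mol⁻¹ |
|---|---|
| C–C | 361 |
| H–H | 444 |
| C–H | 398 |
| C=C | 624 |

Reaction B, by 178 kJ

Reaction A:
  Bonds broken (reactants):
    C–C: 1 × 361 = 361
    C–H: 6 × 398 = 2388
    Σ(broken) = 2749 kJ
  Bonds formed (products):
    C–H: 4 × 398 = 1592
    C=C: 1 × 624 = 624
    H–H: 1 × 444 = 444
    Σ(formed) = 2660 kJ
  ΔH_A = 2749 − 2660 = +89 kJ
Reaction B:
  Bonds broken (reactants):
    C–C: 2 × 361 = 722
    C–H: 8 × 398 = 3184
    C=C: 1 × 624 = 624
    H–H: 1 × 444 = 444
    Σ(broken) = 4974 kJ
  Bonds formed (products):
    C–C: 3 × 361 = 1083
    C–H: 10 × 398 = 3980
    Σ(formed) = 5063 kJ
  ΔH_B = 4974 − 5063 = −89 kJ
ΔH_A − ΔH_B = +178 kJ, so reaction B has the more negative ΔH; |ΔH_A − ΔH_B| = 178 kJ.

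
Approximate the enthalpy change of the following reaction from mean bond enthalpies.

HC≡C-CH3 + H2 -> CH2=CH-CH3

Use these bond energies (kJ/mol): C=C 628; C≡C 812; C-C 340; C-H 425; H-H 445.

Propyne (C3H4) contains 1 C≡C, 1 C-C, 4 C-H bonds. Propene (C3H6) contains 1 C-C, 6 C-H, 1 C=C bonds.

Bonds broken (reactants):
  C≡C: 1 × 812 = 812
  C-C: 1 × 340 = 340
  C-H: 4 × 425 = 1700
  H-H: 1 × 445 = 445
  Σ(broken) = 3297 kJ
Bonds formed (products):
  C-C: 1 × 340 = 340
  C-H: 6 × 425 = 2550
  C=C: 1 × 628 = 628
  Σ(formed) = 3518 kJ
ΔH = Σ(broken) − Σ(formed) = 3297 − 3518 = −221 kJ

ΔH ≈ −221 kJ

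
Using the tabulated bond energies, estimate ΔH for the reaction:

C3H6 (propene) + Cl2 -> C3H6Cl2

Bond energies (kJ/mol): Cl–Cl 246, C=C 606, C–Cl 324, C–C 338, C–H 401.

ΔH ≈ −134 kJ

Bonds broken (reactants):
  C–C: 1 × 338 = 338
  C–H: 6 × 401 = 2406
  C=C: 1 × 606 = 606
  Cl–Cl: 1 × 246 = 246
  Σ(broken) = 3596 kJ
Bonds formed (products):
  C–C: 2 × 338 = 676
  C–Cl: 2 × 324 = 648
  C–H: 6 × 401 = 2406
  Σ(formed) = 3730 kJ
ΔH = Σ(broken) − Σ(formed) = 3596 − 3730 = −134 kJ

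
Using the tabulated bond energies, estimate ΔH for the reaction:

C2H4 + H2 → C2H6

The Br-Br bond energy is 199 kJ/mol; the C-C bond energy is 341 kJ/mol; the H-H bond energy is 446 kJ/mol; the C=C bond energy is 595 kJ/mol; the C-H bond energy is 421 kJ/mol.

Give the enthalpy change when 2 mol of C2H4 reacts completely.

ΔH = −284 kJ

Bonds broken (reactants):
  C-H: 4 × 421 = 1684
  C=C: 1 × 595 = 595
  H-H: 1 × 446 = 446
  Σ(broken) = 2725 kJ
Bonds formed (products):
  C-C: 1 × 341 = 341
  C-H: 6 × 421 = 2526
  Σ(formed) = 2867 kJ
ΔH = Σ(broken) − Σ(formed) = 2725 − 2867 = −142 kJ
For 2× the reaction as written: 2 × (−142) = −284 kJ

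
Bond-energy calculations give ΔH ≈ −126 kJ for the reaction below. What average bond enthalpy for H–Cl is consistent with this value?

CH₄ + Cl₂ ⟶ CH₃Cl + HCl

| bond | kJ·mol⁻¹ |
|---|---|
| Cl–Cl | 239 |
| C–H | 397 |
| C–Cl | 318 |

D(H–Cl) ≈ 444 kJ/mol

Let D be the H–Cl bond energy.
Σ(broken) = 4×397 + 1×239 = 1827
Σ(formed) = 1×318 + 3×397 + 1×D = 1509 + D
ΔH = Σ(broken) − Σ(formed) = (1827) − (1509 + D) = +318 − D
Setting this equal to −126 kJ gives D = 444 kJ/mol.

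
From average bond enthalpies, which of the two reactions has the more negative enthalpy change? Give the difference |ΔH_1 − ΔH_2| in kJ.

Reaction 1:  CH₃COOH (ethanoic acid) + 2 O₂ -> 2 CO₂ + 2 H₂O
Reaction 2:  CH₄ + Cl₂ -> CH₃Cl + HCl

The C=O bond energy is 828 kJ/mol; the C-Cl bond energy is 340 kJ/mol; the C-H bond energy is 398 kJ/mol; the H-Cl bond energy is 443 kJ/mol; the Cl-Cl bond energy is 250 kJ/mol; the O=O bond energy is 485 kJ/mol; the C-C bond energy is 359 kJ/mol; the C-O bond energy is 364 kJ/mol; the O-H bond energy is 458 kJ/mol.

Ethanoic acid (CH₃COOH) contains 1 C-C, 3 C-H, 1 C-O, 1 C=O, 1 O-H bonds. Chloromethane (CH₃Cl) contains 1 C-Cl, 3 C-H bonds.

Reaction 1, by 836 kJ

Reaction 1:
  Bonds broken (reactants):
    C-C: 1 × 359 = 359
    C-H: 3 × 398 = 1194
    C-O: 1 × 364 = 364
    C=O: 1 × 828 = 828
    O-H: 1 × 458 = 458
    O=O: 2 × 485 = 970
    Σ(broken) = 4173 kJ
  Bonds formed (products):
    C=O: 4 × 828 = 3312
    O-H: 4 × 458 = 1832
    Σ(formed) = 5144 kJ
  ΔH_1 = 4173 − 5144 = −971 kJ
Reaction 2:
  Bonds broken (reactants):
    C-H: 4 × 398 = 1592
    Cl-Cl: 1 × 250 = 250
    Σ(broken) = 1842 kJ
  Bonds formed (products):
    C-Cl: 1 × 340 = 340
    C-H: 3 × 398 = 1194
    H-Cl: 1 × 443 = 443
    Σ(formed) = 1977 kJ
  ΔH_2 = 1842 − 1977 = −135 kJ
ΔH_1 − ΔH_2 = −836 kJ, so reaction 1 has the more negative ΔH; |ΔH_1 − ΔH_2| = 836 kJ.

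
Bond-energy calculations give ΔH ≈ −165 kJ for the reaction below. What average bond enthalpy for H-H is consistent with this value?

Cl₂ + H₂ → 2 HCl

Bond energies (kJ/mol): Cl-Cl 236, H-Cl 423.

D(H-H) ≈ 445 kJ/mol

Let D be the H-H bond energy.
Σ(broken) = 1×236 + 1×D = 236 + D
Σ(formed) = 2×423 = 846
ΔH = Σ(broken) − Σ(formed) = (236 + D) − (846) = −610 + D
Setting this equal to −165 kJ gives D = 445 kJ/mol.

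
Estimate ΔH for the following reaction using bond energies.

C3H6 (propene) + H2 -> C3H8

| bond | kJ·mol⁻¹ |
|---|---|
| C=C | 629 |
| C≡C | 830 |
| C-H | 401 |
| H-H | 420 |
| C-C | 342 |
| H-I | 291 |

ΔH ≈ −95 kJ

Bonds broken (reactants):
  C-C: 1 × 342 = 342
  C-H: 6 × 401 = 2406
  C=C: 1 × 629 = 629
  H-H: 1 × 420 = 420
  Σ(broken) = 3797 kJ
Bonds formed (products):
  C-C: 2 × 342 = 684
  C-H: 8 × 401 = 3208
  Σ(formed) = 3892 kJ
ΔH = Σ(broken) − Σ(formed) = 3797 − 3892 = −95 kJ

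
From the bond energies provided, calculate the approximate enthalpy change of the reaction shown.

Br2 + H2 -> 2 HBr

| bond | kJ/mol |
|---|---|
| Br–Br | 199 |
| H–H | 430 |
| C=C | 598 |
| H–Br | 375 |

ΔH ≈ −121 kJ

Bonds broken (reactants):
  Br–Br: 1 × 199 = 199
  H–H: 1 × 430 = 430
  Σ(broken) = 629 kJ
Bonds formed (products):
  H–Br: 2 × 375 = 750
  Σ(formed) = 750 kJ
ΔH = Σ(broken) − Σ(formed) = 629 − 750 = −121 kJ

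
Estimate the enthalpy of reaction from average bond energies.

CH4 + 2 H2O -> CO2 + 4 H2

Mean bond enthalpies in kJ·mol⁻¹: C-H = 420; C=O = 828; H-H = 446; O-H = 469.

ΔH ≈ +116 kJ

Bonds broken (reactants):
  C-H: 4 × 420 = 1680
  O-H: 4 × 469 = 1876
  Σ(broken) = 3556 kJ
Bonds formed (products):
  C=O: 2 × 828 = 1656
  H-H: 4 × 446 = 1784
  Σ(formed) = 3440 kJ
ΔH = Σ(broken) − Σ(formed) = 3556 − 3440 = +116 kJ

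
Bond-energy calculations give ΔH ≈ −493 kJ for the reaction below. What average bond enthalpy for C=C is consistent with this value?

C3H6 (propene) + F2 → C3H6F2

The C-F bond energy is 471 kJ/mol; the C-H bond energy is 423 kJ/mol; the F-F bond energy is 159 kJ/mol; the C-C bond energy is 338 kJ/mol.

D(C=C) ≈ 628 kJ/mol

Let D be the C=C bond energy.
Σ(broken) = 1×338 + 6×423 + 1×D + 1×159 = 3035 + D
Σ(formed) = 2×338 + 2×471 + 6×423 = 4156
ΔH = Σ(broken) − Σ(formed) = (3035 + D) − (4156) = −1121 + D
Setting this equal to −493 kJ gives D = 628 kJ/mol.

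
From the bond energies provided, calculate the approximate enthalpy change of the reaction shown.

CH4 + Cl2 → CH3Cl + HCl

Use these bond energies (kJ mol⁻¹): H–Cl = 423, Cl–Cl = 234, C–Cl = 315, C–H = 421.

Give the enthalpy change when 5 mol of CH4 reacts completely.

ΔH = −415 kJ

Bonds broken (reactants):
  C–H: 4 × 421 = 1684
  Cl–Cl: 1 × 234 = 234
  Σ(broken) = 1918 kJ
Bonds formed (products):
  C–Cl: 1 × 315 = 315
  C–H: 3 × 421 = 1263
  H–Cl: 1 × 423 = 423
  Σ(formed) = 2001 kJ
ΔH = Σ(broken) − Σ(formed) = 1918 − 2001 = −83 kJ
For 5× the reaction as written: 5 × (−83) = −415 kJ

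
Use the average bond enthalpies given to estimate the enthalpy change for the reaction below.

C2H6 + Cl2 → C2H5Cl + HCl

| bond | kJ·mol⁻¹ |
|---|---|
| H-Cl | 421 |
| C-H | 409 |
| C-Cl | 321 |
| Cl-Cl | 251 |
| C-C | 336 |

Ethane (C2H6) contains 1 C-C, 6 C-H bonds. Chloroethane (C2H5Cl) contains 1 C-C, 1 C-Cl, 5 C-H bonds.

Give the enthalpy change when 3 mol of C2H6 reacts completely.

Bonds broken (reactants):
  C-C: 1 × 336 = 336
  C-H: 6 × 409 = 2454
  Cl-Cl: 1 × 251 = 251
  Σ(broken) = 3041 kJ
Bonds formed (products):
  C-C: 1 × 336 = 336
  C-Cl: 1 × 321 = 321
  C-H: 5 × 409 = 2045
  H-Cl: 1 × 421 = 421
  Σ(formed) = 3123 kJ
ΔH = Σ(broken) − Σ(formed) = 3041 − 3123 = −82 kJ
For 3× the reaction as written: 3 × (−82) = −246 kJ

ΔH = −246 kJ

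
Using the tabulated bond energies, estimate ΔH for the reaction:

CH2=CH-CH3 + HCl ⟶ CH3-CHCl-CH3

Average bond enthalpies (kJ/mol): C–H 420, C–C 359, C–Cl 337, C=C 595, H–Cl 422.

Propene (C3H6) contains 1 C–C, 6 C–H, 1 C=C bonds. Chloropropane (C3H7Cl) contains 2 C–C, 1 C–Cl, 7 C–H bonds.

ΔH ≈ −99 kJ

Bonds broken (reactants):
  C–C: 1 × 359 = 359
  C–H: 6 × 420 = 2520
  C=C: 1 × 595 = 595
  H–Cl: 1 × 422 = 422
  Σ(broken) = 3896 kJ
Bonds formed (products):
  C–C: 2 × 359 = 718
  C–Cl: 1 × 337 = 337
  C–H: 7 × 420 = 2940
  Σ(formed) = 3995 kJ
ΔH = Σ(broken) − Σ(formed) = 3896 − 3995 = −99 kJ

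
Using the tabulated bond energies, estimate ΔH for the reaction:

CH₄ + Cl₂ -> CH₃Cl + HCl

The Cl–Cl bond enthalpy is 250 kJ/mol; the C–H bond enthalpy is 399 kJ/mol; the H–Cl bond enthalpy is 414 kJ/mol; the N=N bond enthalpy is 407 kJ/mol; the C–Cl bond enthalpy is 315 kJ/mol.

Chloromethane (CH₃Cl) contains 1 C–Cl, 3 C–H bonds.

Bonds broken (reactants):
  C–H: 4 × 399 = 1596
  Cl–Cl: 1 × 250 = 250
  Σ(broken) = 1846 kJ
Bonds formed (products):
  C–Cl: 1 × 315 = 315
  C–H: 3 × 399 = 1197
  H–Cl: 1 × 414 = 414
  Σ(formed) = 1926 kJ
ΔH = Σ(broken) − Σ(formed) = 1846 − 1926 = −80 kJ

ΔH ≈ −80 kJ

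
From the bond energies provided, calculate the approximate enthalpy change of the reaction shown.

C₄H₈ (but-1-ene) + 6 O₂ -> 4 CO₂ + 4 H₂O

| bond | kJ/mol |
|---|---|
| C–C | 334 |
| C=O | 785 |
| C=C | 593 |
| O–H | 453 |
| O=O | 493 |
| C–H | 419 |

Bonds broken (reactants):
  C–C: 2 × 334 = 668
  C–H: 8 × 419 = 3352
  C=C: 1 × 593 = 593
  O=O: 6 × 493 = 2958
  Σ(broken) = 7571 kJ
Bonds formed (products):
  C=O: 8 × 785 = 6280
  O–H: 8 × 453 = 3624
  Σ(formed) = 9904 kJ
ΔH = Σ(broken) − Σ(formed) = 7571 − 9904 = −2333 kJ

ΔH ≈ −2333 kJ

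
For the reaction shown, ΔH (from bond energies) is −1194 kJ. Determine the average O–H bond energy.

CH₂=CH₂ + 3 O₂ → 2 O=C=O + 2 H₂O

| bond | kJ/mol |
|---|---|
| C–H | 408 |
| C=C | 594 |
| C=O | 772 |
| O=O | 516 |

Let D be the O–H bond energy.
Σ(broken) = 4×408 + 1×594 + 3×516 = 3774
Σ(formed) = 4×772 + 4×D = 3088 + 4D
ΔH = Σ(broken) − Σ(formed) = (3774) − (3088 + 4D) = +686 − 4D
Setting this equal to −1194 kJ gives 4D = 1880, so D = 470 kJ/mol.

D(O–H) ≈ 470 kJ/mol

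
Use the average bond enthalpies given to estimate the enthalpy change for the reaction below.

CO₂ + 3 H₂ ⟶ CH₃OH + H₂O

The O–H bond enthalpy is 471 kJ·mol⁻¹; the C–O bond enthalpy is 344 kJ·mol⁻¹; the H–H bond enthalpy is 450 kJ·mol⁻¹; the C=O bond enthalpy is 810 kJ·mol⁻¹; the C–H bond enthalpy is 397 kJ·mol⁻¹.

Bonds broken (reactants):
  C=O: 2 × 810 = 1620
  H–H: 3 × 450 = 1350
  Σ(broken) = 2970 kJ
Bonds formed (products):
  C–H: 3 × 397 = 1191
  C–O: 1 × 344 = 344
  O–H: 3 × 471 = 1413
  Σ(formed) = 2948 kJ
ΔH = Σ(broken) − Σ(formed) = 2970 − 2948 = +22 kJ

ΔH ≈ +22 kJ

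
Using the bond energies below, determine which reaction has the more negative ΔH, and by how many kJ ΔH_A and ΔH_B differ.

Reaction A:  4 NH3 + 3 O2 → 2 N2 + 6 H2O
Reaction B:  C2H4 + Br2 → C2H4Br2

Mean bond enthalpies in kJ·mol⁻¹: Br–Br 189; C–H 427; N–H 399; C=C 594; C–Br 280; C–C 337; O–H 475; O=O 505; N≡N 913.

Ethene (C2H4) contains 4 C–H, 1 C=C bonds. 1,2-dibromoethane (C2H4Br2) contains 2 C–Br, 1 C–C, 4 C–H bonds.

Reaction A:
  Bonds broken (reactants):
    N–H: 12 × 399 = 4788
    O=O: 3 × 505 = 1515
    Σ(broken) = 6303 kJ
  Bonds formed (products):
    N≡N: 2 × 913 = 1826
    O–H: 12 × 475 = 5700
    Σ(formed) = 7526 kJ
  ΔH_A = 6303 − 7526 = −1223 kJ
Reaction B:
  Bonds broken (reactants):
    Br–Br: 1 × 189 = 189
    C–H: 4 × 427 = 1708
    C=C: 1 × 594 = 594
    Σ(broken) = 2491 kJ
  Bonds formed (products):
    C–Br: 2 × 280 = 560
    C–C: 1 × 337 = 337
    C–H: 4 × 427 = 1708
    Σ(formed) = 2605 kJ
  ΔH_B = 2491 − 2605 = −114 kJ
ΔH_A − ΔH_B = −1109 kJ, so reaction A has the more negative ΔH; |ΔH_A − ΔH_B| = 1109 kJ.

Reaction A, by 1109 kJ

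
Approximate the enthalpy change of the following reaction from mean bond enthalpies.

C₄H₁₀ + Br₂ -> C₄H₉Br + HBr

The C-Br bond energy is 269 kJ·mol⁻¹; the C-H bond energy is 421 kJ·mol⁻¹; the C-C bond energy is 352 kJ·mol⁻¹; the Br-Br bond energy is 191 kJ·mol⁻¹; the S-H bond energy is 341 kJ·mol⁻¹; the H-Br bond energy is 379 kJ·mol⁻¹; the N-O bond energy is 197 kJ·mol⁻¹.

Bonds broken (reactants):
  Br-Br: 1 × 191 = 191
  C-C: 3 × 352 = 1056
  C-H: 10 × 421 = 4210
  Σ(broken) = 5457 kJ
Bonds formed (products):
  C-Br: 1 × 269 = 269
  C-C: 3 × 352 = 1056
  C-H: 9 × 421 = 3789
  H-Br: 1 × 379 = 379
  Σ(formed) = 5493 kJ
ΔH = Σ(broken) − Σ(formed) = 5457 − 5493 = −36 kJ

ΔH ≈ −36 kJ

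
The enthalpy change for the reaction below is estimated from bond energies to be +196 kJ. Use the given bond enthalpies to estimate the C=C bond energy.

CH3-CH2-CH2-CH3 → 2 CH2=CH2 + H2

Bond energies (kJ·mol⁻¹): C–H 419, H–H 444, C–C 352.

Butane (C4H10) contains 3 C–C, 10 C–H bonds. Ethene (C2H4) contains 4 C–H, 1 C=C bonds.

D(C=C) ≈ 627 kJ/mol

Let D be the C=C bond energy.
Σ(broken) = 3×352 + 10×419 = 5246
Σ(formed) = 8×419 + 2×D + 1×444 = 3796 + 2D
ΔH = Σ(broken) − Σ(formed) = (5246) − (3796 + 2D) = +1450 − 2D
Setting this equal to +196 kJ gives 2D = 1254, so D = 627 kJ/mol.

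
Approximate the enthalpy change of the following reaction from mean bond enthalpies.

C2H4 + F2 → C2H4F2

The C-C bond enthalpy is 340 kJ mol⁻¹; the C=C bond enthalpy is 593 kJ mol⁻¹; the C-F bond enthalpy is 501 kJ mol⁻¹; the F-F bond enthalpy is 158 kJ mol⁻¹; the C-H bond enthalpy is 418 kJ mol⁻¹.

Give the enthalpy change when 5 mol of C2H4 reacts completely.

Bonds broken (reactants):
  C-H: 4 × 418 = 1672
  C=C: 1 × 593 = 593
  F-F: 1 × 158 = 158
  Σ(broken) = 2423 kJ
Bonds formed (products):
  C-C: 1 × 340 = 340
  C-F: 2 × 501 = 1002
  C-H: 4 × 418 = 1672
  Σ(formed) = 3014 kJ
ΔH = Σ(broken) − Σ(formed) = 2423 − 3014 = −591 kJ
For 5× the reaction as written: 5 × (−591) = −2955 kJ

ΔH = −2955 kJ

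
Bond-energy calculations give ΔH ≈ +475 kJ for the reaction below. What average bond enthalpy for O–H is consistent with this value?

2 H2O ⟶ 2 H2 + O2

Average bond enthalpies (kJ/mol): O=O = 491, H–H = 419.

D(O–H) ≈ 451 kJ/mol

Let D be the O–H bond energy.
Σ(broken) = 4×D = 4D
Σ(formed) = 2×419 + 1×491 = 1329
ΔH = Σ(broken) − Σ(formed) = (4D) − (1329) = −1329 + 4D
Setting this equal to +475 kJ gives 4D = 1804, so D = 451 kJ/mol.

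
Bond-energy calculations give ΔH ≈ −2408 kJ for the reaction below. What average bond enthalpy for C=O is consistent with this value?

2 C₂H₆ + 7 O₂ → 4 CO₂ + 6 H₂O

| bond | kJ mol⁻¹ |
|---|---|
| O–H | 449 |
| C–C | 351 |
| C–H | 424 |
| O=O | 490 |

Let D be the C=O bond energy.
Σ(broken) = 2×351 + 12×424 + 7×490 = 9220
Σ(formed) = 8×D + 12×449 = 5388 + 8D
ΔH = Σ(broken) − Σ(formed) = (9220) − (5388 + 8D) = +3832 − 8D
Setting this equal to −2408 kJ gives 8D = 6240, so D = 780 kJ/mol.

D(C=O) ≈ 780 kJ/mol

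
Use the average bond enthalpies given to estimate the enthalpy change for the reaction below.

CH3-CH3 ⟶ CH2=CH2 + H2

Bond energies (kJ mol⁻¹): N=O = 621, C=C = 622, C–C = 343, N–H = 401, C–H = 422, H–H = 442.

Bonds broken (reactants):
  C–C: 1 × 343 = 343
  C–H: 6 × 422 = 2532
  Σ(broken) = 2875 kJ
Bonds formed (products):
  C–H: 4 × 422 = 1688
  C=C: 1 × 622 = 622
  H–H: 1 × 442 = 442
  Σ(formed) = 2752 kJ
ΔH = Σ(broken) − Σ(formed) = 2875 − 2752 = +123 kJ

ΔH ≈ +123 kJ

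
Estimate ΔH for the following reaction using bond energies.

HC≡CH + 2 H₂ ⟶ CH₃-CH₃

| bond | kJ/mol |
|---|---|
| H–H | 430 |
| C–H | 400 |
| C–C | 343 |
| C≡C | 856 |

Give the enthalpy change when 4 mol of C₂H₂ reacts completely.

Bonds broken (reactants):
  C≡C: 1 × 856 = 856
  C–H: 2 × 400 = 800
  H–H: 2 × 430 = 860
  Σ(broken) = 2516 kJ
Bonds formed (products):
  C–C: 1 × 343 = 343
  C–H: 6 × 400 = 2400
  Σ(formed) = 2743 kJ
ΔH = Σ(broken) − Σ(formed) = 2516 − 2743 = −227 kJ
For 4× the reaction as written: 4 × (−227) = −908 kJ

ΔH = −908 kJ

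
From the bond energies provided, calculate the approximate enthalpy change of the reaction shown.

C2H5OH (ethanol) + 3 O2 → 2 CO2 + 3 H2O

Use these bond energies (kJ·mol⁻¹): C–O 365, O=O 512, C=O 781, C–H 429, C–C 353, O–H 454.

ΔH ≈ −995 kJ

Bonds broken (reactants):
  C–C: 1 × 353 = 353
  C–H: 5 × 429 = 2145
  C–O: 1 × 365 = 365
  O–H: 1 × 454 = 454
  O=O: 3 × 512 = 1536
  Σ(broken) = 4853 kJ
Bonds formed (products):
  C=O: 4 × 781 = 3124
  O–H: 6 × 454 = 2724
  Σ(formed) = 5848 kJ
ΔH = Σ(broken) − Σ(formed) = 4853 − 5848 = −995 kJ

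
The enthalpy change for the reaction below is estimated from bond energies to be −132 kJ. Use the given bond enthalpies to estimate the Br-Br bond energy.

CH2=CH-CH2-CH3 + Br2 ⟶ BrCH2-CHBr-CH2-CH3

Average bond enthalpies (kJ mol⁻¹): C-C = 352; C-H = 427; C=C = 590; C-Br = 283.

Let D be the Br-Br bond energy.
Σ(broken) = 1×D + 2×352 + 8×427 + 1×590 = 4710 + D
Σ(formed) = 2×283 + 3×352 + 8×427 = 5038
ΔH = Σ(broken) − Σ(formed) = (4710 + D) − (5038) = −328 + D
Setting this equal to −132 kJ gives D = 196 kJ/mol.

D(Br-Br) ≈ 196 kJ/mol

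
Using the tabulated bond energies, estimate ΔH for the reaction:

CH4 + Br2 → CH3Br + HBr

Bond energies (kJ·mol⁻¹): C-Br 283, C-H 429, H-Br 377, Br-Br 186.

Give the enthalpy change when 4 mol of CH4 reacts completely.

Bonds broken (reactants):
  Br-Br: 1 × 186 = 186
  C-H: 4 × 429 = 1716
  Σ(broken) = 1902 kJ
Bonds formed (products):
  C-Br: 1 × 283 = 283
  C-H: 3 × 429 = 1287
  H-Br: 1 × 377 = 377
  Σ(formed) = 1947 kJ
ΔH = Σ(broken) − Σ(formed) = 1902 − 1947 = −45 kJ
For 4× the reaction as written: 4 × (−45) = −180 kJ

ΔH = −180 kJ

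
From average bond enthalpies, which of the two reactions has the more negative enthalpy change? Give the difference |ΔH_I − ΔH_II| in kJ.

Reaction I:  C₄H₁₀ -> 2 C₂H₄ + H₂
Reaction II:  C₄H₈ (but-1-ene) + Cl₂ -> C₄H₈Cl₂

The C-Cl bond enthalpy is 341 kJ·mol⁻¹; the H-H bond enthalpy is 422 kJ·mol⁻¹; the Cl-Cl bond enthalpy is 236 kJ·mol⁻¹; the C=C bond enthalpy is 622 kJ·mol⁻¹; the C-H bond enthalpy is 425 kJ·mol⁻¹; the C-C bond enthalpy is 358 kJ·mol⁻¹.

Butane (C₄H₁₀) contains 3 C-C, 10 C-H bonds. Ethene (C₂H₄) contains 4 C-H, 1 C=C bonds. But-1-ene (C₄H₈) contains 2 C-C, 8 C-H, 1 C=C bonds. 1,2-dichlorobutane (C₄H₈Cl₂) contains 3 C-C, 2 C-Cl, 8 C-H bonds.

Reaction II, by 440 kJ

Reaction I:
  Bonds broken (reactants):
    C-C: 3 × 358 = 1074
    C-H: 10 × 425 = 4250
    Σ(broken) = 5324 kJ
  Bonds formed (products):
    C-H: 8 × 425 = 3400
    C=C: 2 × 622 = 1244
    H-H: 1 × 422 = 422
    Σ(formed) = 5066 kJ
  ΔH_I = 5324 − 5066 = +258 kJ
Reaction II:
  Bonds broken (reactants):
    C-C: 2 × 358 = 716
    C-H: 8 × 425 = 3400
    C=C: 1 × 622 = 622
    Cl-Cl: 1 × 236 = 236
    Σ(broken) = 4974 kJ
  Bonds formed (products):
    C-C: 3 × 358 = 1074
    C-Cl: 2 × 341 = 682
    C-H: 8 × 425 = 3400
    Σ(formed) = 5156 kJ
  ΔH_II = 4974 − 5156 = −182 kJ
ΔH_I − ΔH_II = +440 kJ, so reaction II has the more negative ΔH; |ΔH_I − ΔH_II| = 440 kJ.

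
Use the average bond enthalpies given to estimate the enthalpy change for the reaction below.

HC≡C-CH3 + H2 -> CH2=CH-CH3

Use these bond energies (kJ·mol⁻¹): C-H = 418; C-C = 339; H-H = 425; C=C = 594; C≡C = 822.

Bonds broken (reactants):
  C≡C: 1 × 822 = 822
  C-C: 1 × 339 = 339
  C-H: 4 × 418 = 1672
  H-H: 1 × 425 = 425
  Σ(broken) = 3258 kJ
Bonds formed (products):
  C-C: 1 × 339 = 339
  C-H: 6 × 418 = 2508
  C=C: 1 × 594 = 594
  Σ(formed) = 3441 kJ
ΔH = Σ(broken) − Σ(formed) = 3258 − 3441 = −183 kJ

ΔH ≈ −183 kJ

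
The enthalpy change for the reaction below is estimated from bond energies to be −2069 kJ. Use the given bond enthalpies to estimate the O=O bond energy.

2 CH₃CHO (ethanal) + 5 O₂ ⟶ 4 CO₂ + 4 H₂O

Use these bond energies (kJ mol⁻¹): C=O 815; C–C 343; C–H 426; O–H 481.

Let D be the O=O bond energy.
Σ(broken) = 2×343 + 8×426 + 2×815 + 5×D = 5724 + 5D
Σ(formed) = 8×815 + 8×481 = 10368
ΔH = Σ(broken) − Σ(formed) = (5724 + 5D) − (10368) = −4644 + 5D
Setting this equal to −2069 kJ gives 5D = 2575, so D = 515 kJ/mol.

D(O=O) ≈ 515 kJ/mol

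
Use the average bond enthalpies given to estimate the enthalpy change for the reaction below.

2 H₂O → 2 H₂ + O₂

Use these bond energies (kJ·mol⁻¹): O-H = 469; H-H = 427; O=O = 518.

Bonds broken (reactants):
  O-H: 4 × 469 = 1876
  Σ(broken) = 1876 kJ
Bonds formed (products):
  H-H: 2 × 427 = 854
  O=O: 1 × 518 = 518
  Σ(formed) = 1372 kJ
ΔH = Σ(broken) − Σ(formed) = 1876 − 1372 = +504 kJ

ΔH ≈ +504 kJ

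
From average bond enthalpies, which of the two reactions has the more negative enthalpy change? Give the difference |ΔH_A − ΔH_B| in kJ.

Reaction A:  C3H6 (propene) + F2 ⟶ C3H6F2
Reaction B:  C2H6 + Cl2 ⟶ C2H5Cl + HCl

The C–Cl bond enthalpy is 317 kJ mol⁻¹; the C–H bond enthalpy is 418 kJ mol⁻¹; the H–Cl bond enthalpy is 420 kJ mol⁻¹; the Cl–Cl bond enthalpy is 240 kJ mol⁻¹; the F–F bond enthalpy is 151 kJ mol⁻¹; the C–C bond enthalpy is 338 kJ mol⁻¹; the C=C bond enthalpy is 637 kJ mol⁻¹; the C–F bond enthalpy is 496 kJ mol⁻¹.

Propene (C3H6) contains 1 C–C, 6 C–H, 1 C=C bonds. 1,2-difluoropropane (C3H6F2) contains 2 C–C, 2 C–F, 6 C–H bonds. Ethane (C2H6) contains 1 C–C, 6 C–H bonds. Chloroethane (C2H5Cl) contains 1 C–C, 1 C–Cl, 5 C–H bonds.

Reaction A:
  Bonds broken (reactants):
    C–C: 1 × 338 = 338
    C–H: 6 × 418 = 2508
    C=C: 1 × 637 = 637
    F–F: 1 × 151 = 151
    Σ(broken) = 3634 kJ
  Bonds formed (products):
    C–C: 2 × 338 = 676
    C–F: 2 × 496 = 992
    C–H: 6 × 418 = 2508
    Σ(formed) = 4176 kJ
  ΔH_A = 3634 − 4176 = −542 kJ
Reaction B:
  Bonds broken (reactants):
    C–C: 1 × 338 = 338
    C–H: 6 × 418 = 2508
    Cl–Cl: 1 × 240 = 240
    Σ(broken) = 3086 kJ
  Bonds formed (products):
    C–C: 1 × 338 = 338
    C–Cl: 1 × 317 = 317
    C–H: 5 × 418 = 2090
    H–Cl: 1 × 420 = 420
    Σ(formed) = 3165 kJ
  ΔH_B = 3086 − 3165 = −79 kJ
ΔH_A − ΔH_B = −463 kJ, so reaction A has the more negative ΔH; |ΔH_A − ΔH_B| = 463 kJ.

Reaction A, by 463 kJ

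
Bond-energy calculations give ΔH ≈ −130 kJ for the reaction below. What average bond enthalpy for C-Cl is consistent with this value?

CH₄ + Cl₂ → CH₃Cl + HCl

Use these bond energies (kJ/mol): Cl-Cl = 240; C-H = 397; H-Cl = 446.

D(C-Cl) ≈ 321 kJ/mol

Let D be the C-Cl bond energy.
Σ(broken) = 4×397 + 1×240 = 1828
Σ(formed) = 1×D + 3×397 + 1×446 = 1637 + D
ΔH = Σ(broken) − Σ(formed) = (1828) − (1637 + D) = +191 − D
Setting this equal to −130 kJ gives D = 321 kJ/mol.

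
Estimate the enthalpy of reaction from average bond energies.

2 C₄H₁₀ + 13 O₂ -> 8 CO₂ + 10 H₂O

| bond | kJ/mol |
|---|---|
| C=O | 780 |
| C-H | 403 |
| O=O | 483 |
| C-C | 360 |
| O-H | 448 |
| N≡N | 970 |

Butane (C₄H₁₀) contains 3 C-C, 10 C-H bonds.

ΔH ≈ −4941 kJ

Bonds broken (reactants):
  C-C: 6 × 360 = 2160
  C-H: 20 × 403 = 8060
  O=O: 13 × 483 = 6279
  Σ(broken) = 16499 kJ
Bonds formed (products):
  C=O: 16 × 780 = 12480
  O-H: 20 × 448 = 8960
  Σ(formed) = 21440 kJ
ΔH = Σ(broken) − Σ(formed) = 16499 − 21440 = −4941 kJ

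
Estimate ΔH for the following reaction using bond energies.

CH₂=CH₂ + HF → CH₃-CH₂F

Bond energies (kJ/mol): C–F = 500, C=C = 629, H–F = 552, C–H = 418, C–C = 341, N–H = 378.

Bonds broken (reactants):
  C–H: 4 × 418 = 1672
  C=C: 1 × 629 = 629
  H–F: 1 × 552 = 552
  Σ(broken) = 2853 kJ
Bonds formed (products):
  C–C: 1 × 341 = 341
  C–F: 1 × 500 = 500
  C–H: 5 × 418 = 2090
  Σ(formed) = 2931 kJ
ΔH = Σ(broken) − Σ(formed) = 2853 − 2931 = −78 kJ

ΔH ≈ −78 kJ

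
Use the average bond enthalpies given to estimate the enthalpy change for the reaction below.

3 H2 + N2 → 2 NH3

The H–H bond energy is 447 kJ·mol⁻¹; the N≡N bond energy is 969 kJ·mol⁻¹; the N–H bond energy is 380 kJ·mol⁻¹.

ΔH ≈ +30 kJ

Bonds broken (reactants):
  H–H: 3 × 447 = 1341
  N≡N: 1 × 969 = 969
  Σ(broken) = 2310 kJ
Bonds formed (products):
  N–H: 6 × 380 = 2280
  Σ(formed) = 2280 kJ
ΔH = Σ(broken) − Σ(formed) = 2310 − 2280 = +30 kJ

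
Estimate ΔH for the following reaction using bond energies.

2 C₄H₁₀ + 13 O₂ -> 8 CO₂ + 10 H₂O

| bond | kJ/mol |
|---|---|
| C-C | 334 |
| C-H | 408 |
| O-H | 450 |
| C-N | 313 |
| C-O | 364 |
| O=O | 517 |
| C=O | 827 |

ΔH ≈ −5347 kJ

Bonds broken (reactants):
  C-C: 6 × 334 = 2004
  C-H: 20 × 408 = 8160
  O=O: 13 × 517 = 6721
  Σ(broken) = 16885 kJ
Bonds formed (products):
  C=O: 16 × 827 = 13232
  O-H: 20 × 450 = 9000
  Σ(formed) = 22232 kJ
ΔH = Σ(broken) − Σ(formed) = 16885 − 22232 = −5347 kJ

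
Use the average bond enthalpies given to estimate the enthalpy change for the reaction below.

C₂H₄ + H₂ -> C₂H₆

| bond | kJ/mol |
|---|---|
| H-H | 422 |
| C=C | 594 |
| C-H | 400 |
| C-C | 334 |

Bonds broken (reactants):
  C-H: 4 × 400 = 1600
  C=C: 1 × 594 = 594
  H-H: 1 × 422 = 422
  Σ(broken) = 2616 kJ
Bonds formed (products):
  C-C: 1 × 334 = 334
  C-H: 6 × 400 = 2400
  Σ(formed) = 2734 kJ
ΔH = Σ(broken) − Σ(formed) = 2616 − 2734 = −118 kJ

ΔH ≈ −118 kJ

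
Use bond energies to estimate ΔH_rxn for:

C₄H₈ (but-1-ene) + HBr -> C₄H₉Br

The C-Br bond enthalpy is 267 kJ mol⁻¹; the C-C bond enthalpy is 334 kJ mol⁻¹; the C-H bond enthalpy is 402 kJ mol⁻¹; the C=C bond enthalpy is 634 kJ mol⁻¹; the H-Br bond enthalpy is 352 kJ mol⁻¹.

ΔH ≈ −17 kJ

Bonds broken (reactants):
  C-C: 2 × 334 = 668
  C-H: 8 × 402 = 3216
  C=C: 1 × 634 = 634
  H-Br: 1 × 352 = 352
  Σ(broken) = 4870 kJ
Bonds formed (products):
  C-Br: 1 × 267 = 267
  C-C: 3 × 334 = 1002
  C-H: 9 × 402 = 3618
  Σ(formed) = 4887 kJ
ΔH = Σ(broken) − Σ(formed) = 4870 − 4887 = −17 kJ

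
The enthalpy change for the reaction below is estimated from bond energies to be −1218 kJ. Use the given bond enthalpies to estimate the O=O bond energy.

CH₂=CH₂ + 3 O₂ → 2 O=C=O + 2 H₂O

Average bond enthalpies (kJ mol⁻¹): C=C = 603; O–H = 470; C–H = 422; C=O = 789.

Let D be the O=O bond energy.
Σ(broken) = 4×422 + 1×603 + 3×D = 2291 + 3D
Σ(formed) = 4×789 + 4×470 = 5036
ΔH = Σ(broken) − Σ(formed) = (2291 + 3D) − (5036) = −2745 + 3D
Setting this equal to −1218 kJ gives 3D = 1527, so D = 509 kJ/mol.

D(O=O) ≈ 509 kJ/mol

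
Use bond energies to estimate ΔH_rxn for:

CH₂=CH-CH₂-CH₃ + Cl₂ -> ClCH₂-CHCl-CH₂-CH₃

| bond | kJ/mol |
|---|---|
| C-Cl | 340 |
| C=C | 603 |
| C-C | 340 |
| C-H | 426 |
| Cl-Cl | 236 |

Bonds broken (reactants):
  C-C: 2 × 340 = 680
  C-H: 8 × 426 = 3408
  C=C: 1 × 603 = 603
  Cl-Cl: 1 × 236 = 236
  Σ(broken) = 4927 kJ
Bonds formed (products):
  C-C: 3 × 340 = 1020
  C-Cl: 2 × 340 = 680
  C-H: 8 × 426 = 3408
  Σ(formed) = 5108 kJ
ΔH = Σ(broken) − Σ(formed) = 4927 − 5108 = −181 kJ

ΔH ≈ −181 kJ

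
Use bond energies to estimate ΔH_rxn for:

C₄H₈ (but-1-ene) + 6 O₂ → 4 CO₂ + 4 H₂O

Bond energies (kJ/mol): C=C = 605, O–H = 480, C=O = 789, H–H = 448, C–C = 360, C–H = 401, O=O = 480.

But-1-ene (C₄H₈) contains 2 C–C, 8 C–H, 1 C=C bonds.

ΔH ≈ −2739 kJ

Bonds broken (reactants):
  C–C: 2 × 360 = 720
  C–H: 8 × 401 = 3208
  C=C: 1 × 605 = 605
  O=O: 6 × 480 = 2880
  Σ(broken) = 7413 kJ
Bonds formed (products):
  C=O: 8 × 789 = 6312
  O–H: 8 × 480 = 3840
  Σ(formed) = 10152 kJ
ΔH = Σ(broken) − Σ(formed) = 7413 − 10152 = −2739 kJ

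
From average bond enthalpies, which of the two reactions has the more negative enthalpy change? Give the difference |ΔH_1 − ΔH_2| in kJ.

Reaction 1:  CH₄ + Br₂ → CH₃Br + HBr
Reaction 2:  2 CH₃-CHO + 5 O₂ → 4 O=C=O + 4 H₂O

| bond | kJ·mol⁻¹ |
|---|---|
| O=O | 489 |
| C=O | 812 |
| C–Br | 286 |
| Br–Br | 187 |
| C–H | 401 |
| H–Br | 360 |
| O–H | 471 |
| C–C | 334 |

Reaction 2, by 2261 kJ

Reaction 1:
  Bonds broken (reactants):
    Br–Br: 1 × 187 = 187
    C–H: 4 × 401 = 1604
    Σ(broken) = 1791 kJ
  Bonds formed (products):
    C–Br: 1 × 286 = 286
    C–H: 3 × 401 = 1203
    H–Br: 1 × 360 = 360
    Σ(formed) = 1849 kJ
  ΔH_1 = 1791 − 1849 = −58 kJ
Reaction 2:
  Bonds broken (reactants):
    C–C: 2 × 334 = 668
    C–H: 8 × 401 = 3208
    C=O: 2 × 812 = 1624
    O=O: 5 × 489 = 2445
    Σ(broken) = 7945 kJ
  Bonds formed (products):
    C=O: 8 × 812 = 6496
    O–H: 8 × 471 = 3768
    Σ(formed) = 10264 kJ
  ΔH_2 = 7945 − 10264 = −2319 kJ
ΔH_1 − ΔH_2 = +2261 kJ, so reaction 2 has the more negative ΔH; |ΔH_1 − ΔH_2| = 2261 kJ.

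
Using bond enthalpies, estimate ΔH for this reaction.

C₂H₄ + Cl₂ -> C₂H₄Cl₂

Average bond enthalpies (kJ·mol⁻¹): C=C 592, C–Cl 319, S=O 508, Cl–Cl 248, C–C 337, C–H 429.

Bonds broken (reactants):
  C–H: 4 × 429 = 1716
  C=C: 1 × 592 = 592
  Cl–Cl: 1 × 248 = 248
  Σ(broken) = 2556 kJ
Bonds formed (products):
  C–C: 1 × 337 = 337
  C–Cl: 2 × 319 = 638
  C–H: 4 × 429 = 1716
  Σ(formed) = 2691 kJ
ΔH = Σ(broken) − Σ(formed) = 2556 − 2691 = −135 kJ

ΔH ≈ −135 kJ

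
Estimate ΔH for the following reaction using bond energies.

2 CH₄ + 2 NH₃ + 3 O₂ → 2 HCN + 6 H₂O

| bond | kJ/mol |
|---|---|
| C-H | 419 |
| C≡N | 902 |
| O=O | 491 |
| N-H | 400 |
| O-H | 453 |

Bonds broken (reactants):
  C-H: 8 × 419 = 3352
  N-H: 6 × 400 = 2400
  O=O: 3 × 491 = 1473
  Σ(broken) = 7225 kJ
Bonds formed (products):
  C≡N: 2 × 902 = 1804
  C-H: 2 × 419 = 838
  O-H: 12 × 453 = 5436
  Σ(formed) = 8078 kJ
ΔH = Σ(broken) − Σ(formed) = 7225 − 8078 = −853 kJ

ΔH ≈ −853 kJ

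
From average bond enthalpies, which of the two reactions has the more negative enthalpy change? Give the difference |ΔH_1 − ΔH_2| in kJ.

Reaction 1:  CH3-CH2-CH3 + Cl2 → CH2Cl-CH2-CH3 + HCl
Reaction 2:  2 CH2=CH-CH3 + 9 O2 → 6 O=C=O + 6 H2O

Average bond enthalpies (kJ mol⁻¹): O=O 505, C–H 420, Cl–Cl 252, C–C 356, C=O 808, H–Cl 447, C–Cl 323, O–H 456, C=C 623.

Reaction 1:
  Bonds broken (reactants):
    C–C: 2 × 356 = 712
    C–H: 8 × 420 = 3360
    Cl–Cl: 1 × 252 = 252
    Σ(broken) = 4324 kJ
  Bonds formed (products):
    C–C: 2 × 356 = 712
    C–Cl: 1 × 323 = 323
    C–H: 7 × 420 = 2940
    H–Cl: 1 × 447 = 447
    Σ(formed) = 4422 kJ
  ΔH_1 = 4324 − 4422 = −98 kJ
Reaction 2:
  Bonds broken (reactants):
    C–C: 2 × 356 = 712
    C–H: 12 × 420 = 5040
    C=C: 2 × 623 = 1246
    O=O: 9 × 505 = 4545
    Σ(broken) = 11543 kJ
  Bonds formed (products):
    C=O: 12 × 808 = 9696
    O–H: 12 × 456 = 5472
    Σ(formed) = 15168 kJ
  ΔH_2 = 11543 − 15168 = −3625 kJ
ΔH_1 − ΔH_2 = +3527 kJ, so reaction 2 has the more negative ΔH; |ΔH_1 − ΔH_2| = 3527 kJ.

Reaction 2, by 3527 kJ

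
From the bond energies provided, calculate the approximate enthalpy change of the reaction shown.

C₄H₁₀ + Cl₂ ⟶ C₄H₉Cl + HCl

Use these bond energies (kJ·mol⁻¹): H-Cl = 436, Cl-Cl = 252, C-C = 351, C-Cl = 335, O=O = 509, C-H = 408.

ΔH ≈ −111 kJ

Bonds broken (reactants):
  C-C: 3 × 351 = 1053
  C-H: 10 × 408 = 4080
  Cl-Cl: 1 × 252 = 252
  Σ(broken) = 5385 kJ
Bonds formed (products):
  C-C: 3 × 351 = 1053
  C-Cl: 1 × 335 = 335
  C-H: 9 × 408 = 3672
  H-Cl: 1 × 436 = 436
  Σ(formed) = 5496 kJ
ΔH = Σ(broken) − Σ(formed) = 5385 − 5496 = −111 kJ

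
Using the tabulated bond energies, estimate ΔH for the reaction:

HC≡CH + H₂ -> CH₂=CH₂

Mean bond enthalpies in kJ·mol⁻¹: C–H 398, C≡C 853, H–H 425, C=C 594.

ΔH ≈ −112 kJ

Bonds broken (reactants):
  C≡C: 1 × 853 = 853
  C–H: 2 × 398 = 796
  H–H: 1 × 425 = 425
  Σ(broken) = 2074 kJ
Bonds formed (products):
  C–H: 4 × 398 = 1592
  C=C: 1 × 594 = 594
  Σ(formed) = 2186 kJ
ΔH = Σ(broken) − Σ(formed) = 2074 − 2186 = −112 kJ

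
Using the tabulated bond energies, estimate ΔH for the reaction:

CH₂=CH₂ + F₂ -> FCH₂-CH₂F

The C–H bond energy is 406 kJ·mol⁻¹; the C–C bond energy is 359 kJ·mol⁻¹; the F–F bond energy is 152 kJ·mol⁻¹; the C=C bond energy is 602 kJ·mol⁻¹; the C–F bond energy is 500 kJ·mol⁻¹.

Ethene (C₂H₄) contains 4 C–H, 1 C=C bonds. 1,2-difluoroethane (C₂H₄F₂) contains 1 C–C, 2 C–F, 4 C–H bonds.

Bonds broken (reactants):
  C–H: 4 × 406 = 1624
  C=C: 1 × 602 = 602
  F–F: 1 × 152 = 152
  Σ(broken) = 2378 kJ
Bonds formed (products):
  C–C: 1 × 359 = 359
  C–F: 2 × 500 = 1000
  C–H: 4 × 406 = 1624
  Σ(formed) = 2983 kJ
ΔH = Σ(broken) − Σ(formed) = 2378 − 2983 = −605 kJ

ΔH ≈ −605 kJ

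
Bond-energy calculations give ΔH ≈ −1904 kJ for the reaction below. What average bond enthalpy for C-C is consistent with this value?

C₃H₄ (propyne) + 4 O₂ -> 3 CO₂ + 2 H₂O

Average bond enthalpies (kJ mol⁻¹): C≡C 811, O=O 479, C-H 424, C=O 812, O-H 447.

Let D be the C-C bond energy.
Σ(broken) = 1×811 + 1×D + 4×424 + 4×479 = 4423 + D
Σ(formed) = 6×812 + 4×447 = 6660
ΔH = Σ(broken) − Σ(formed) = (4423 + D) − (6660) = −2237 + D
Setting this equal to −1904 kJ gives D = 333 kJ/mol.

D(C-C) ≈ 333 kJ/mol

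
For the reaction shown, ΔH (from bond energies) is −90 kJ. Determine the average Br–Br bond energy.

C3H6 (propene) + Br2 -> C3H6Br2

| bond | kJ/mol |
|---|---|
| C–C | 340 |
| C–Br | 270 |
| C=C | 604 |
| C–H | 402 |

D(Br–Br) ≈ 186 kJ/mol

Let D be the Br–Br bond energy.
Σ(broken) = 1×D + 1×340 + 6×402 + 1×604 = 3356 + D
Σ(formed) = 2×270 + 2×340 + 6×402 = 3632
ΔH = Σ(broken) − Σ(formed) = (3356 + D) − (3632) = −276 + D
Setting this equal to −90 kJ gives D = 186 kJ/mol.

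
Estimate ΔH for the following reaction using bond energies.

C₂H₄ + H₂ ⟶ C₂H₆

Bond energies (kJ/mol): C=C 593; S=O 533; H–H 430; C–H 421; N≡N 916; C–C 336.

ΔH ≈ −155 kJ

Bonds broken (reactants):
  C–H: 4 × 421 = 1684
  C=C: 1 × 593 = 593
  H–H: 1 × 430 = 430
  Σ(broken) = 2707 kJ
Bonds formed (products):
  C–C: 1 × 336 = 336
  C–H: 6 × 421 = 2526
  Σ(formed) = 2862 kJ
ΔH = Σ(broken) − Σ(formed) = 2707 − 2862 = −155 kJ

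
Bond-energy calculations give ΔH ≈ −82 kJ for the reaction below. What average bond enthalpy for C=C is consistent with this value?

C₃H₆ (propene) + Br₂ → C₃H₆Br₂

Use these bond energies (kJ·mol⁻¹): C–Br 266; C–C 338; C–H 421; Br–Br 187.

Let D be the C=C bond energy.
Σ(broken) = 1×187 + 1×338 + 6×421 + 1×D = 3051 + D
Σ(formed) = 2×266 + 2×338 + 6×421 = 3734
ΔH = Σ(broken) − Σ(formed) = (3051 + D) − (3734) = −683 + D
Setting this equal to −82 kJ gives D = 601 kJ/mol.

D(C=C) ≈ 601 kJ/mol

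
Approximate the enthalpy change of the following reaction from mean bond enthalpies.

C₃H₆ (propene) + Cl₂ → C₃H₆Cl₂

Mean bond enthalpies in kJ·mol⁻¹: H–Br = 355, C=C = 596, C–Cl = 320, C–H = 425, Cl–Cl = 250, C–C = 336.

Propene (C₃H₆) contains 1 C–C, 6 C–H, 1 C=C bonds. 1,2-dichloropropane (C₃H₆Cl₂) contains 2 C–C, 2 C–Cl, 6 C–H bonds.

ΔH ≈ −130 kJ

Bonds broken (reactants):
  C–C: 1 × 336 = 336
  C–H: 6 × 425 = 2550
  C=C: 1 × 596 = 596
  Cl–Cl: 1 × 250 = 250
  Σ(broken) = 3732 kJ
Bonds formed (products):
  C–C: 2 × 336 = 672
  C–Cl: 2 × 320 = 640
  C–H: 6 × 425 = 2550
  Σ(formed) = 3862 kJ
ΔH = Σ(broken) − Σ(formed) = 3732 − 3862 = −130 kJ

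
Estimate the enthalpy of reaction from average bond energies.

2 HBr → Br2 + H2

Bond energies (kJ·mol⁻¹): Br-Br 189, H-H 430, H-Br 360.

Bonds broken (reactants):
  H-Br: 2 × 360 = 720
  Σ(broken) = 720 kJ
Bonds formed (products):
  Br-Br: 1 × 189 = 189
  H-H: 1 × 430 = 430
  Σ(formed) = 619 kJ
ΔH = Σ(broken) − Σ(formed) = 720 − 619 = +101 kJ

ΔH ≈ +101 kJ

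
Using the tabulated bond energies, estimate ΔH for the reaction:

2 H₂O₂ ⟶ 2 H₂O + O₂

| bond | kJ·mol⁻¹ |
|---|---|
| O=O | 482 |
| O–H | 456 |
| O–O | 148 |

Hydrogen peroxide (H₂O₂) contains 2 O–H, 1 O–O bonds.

ΔH ≈ −186 kJ

Bonds broken (reactants):
  O–H: 4 × 456 = 1824
  O–O: 2 × 148 = 296
  Σ(broken) = 2120 kJ
Bonds formed (products):
  O–H: 4 × 456 = 1824
  O=O: 1 × 482 = 482
  Σ(formed) = 2306 kJ
ΔH = Σ(broken) − Σ(formed) = 2120 − 2306 = −186 kJ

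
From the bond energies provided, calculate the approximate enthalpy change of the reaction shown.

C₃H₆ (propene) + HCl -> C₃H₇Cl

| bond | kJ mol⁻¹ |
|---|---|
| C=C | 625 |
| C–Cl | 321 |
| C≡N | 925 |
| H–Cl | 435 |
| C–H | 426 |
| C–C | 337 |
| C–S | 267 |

Bonds broken (reactants):
  C–C: 1 × 337 = 337
  C–H: 6 × 426 = 2556
  C=C: 1 × 625 = 625
  H–Cl: 1 × 435 = 435
  Σ(broken) = 3953 kJ
Bonds formed (products):
  C–C: 2 × 337 = 674
  C–Cl: 1 × 321 = 321
  C–H: 7 × 426 = 2982
  Σ(formed) = 3977 kJ
ΔH = Σ(broken) − Σ(formed) = 3953 − 3977 = −24 kJ

ΔH ≈ −24 kJ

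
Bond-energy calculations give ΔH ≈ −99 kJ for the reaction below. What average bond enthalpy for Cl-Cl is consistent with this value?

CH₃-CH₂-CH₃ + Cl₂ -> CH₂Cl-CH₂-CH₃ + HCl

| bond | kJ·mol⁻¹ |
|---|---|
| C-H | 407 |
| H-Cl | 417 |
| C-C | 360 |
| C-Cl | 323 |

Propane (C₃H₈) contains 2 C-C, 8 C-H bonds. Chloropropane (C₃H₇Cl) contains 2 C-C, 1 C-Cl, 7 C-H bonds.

Let D be the Cl-Cl bond energy.
Σ(broken) = 2×360 + 8×407 + 1×D = 3976 + D
Σ(formed) = 2×360 + 1×323 + 7×407 + 1×417 = 4309
ΔH = Σ(broken) − Σ(formed) = (3976 + D) − (4309) = −333 + D
Setting this equal to −99 kJ gives D = 234 kJ/mol.

D(Cl-Cl) ≈ 234 kJ/mol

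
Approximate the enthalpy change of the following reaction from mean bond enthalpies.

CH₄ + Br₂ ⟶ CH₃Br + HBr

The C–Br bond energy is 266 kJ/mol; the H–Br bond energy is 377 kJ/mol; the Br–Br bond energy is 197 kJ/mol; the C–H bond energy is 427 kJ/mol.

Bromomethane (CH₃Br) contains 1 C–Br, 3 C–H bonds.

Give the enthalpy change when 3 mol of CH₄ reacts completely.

Bonds broken (reactants):
  Br–Br: 1 × 197 = 197
  C–H: 4 × 427 = 1708
  Σ(broken) = 1905 kJ
Bonds formed (products):
  C–Br: 1 × 266 = 266
  C–H: 3 × 427 = 1281
  H–Br: 1 × 377 = 377
  Σ(formed) = 1924 kJ
ΔH = Σ(broken) − Σ(formed) = 1905 − 1924 = −19 kJ
For 3× the reaction as written: 3 × (−19) = −57 kJ

ΔH = −57 kJ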